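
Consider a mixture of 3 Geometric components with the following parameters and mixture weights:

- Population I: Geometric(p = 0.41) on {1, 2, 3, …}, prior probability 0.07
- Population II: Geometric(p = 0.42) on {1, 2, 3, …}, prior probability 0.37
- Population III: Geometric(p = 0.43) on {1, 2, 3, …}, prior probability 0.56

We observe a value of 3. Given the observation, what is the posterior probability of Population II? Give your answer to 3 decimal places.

Posterior ∝ prior × likelihood, so P(k | x) ∝ π_k f_k(x); normalise over all components.
Evaluate each component's likelihood at the observed value:
  p_I = 0.41·(1−0.41)^2 = 0.41·0.3481 = 0.142721
  p_II = 0.42·(1−0.42)^2 = 0.42·0.3364 = 0.141288
  p_III = 0.43·(1−0.43)^2 = 0.43·0.3249 = 0.139707
Unnormalised posteriors:
  π_I·p_I = 0.07 × 0.142721 = 0.00999047
  π_II·p_II = 0.37 × 0.141288 = 0.0522766
  π_III·p_III = 0.56 × 0.139707 = 0.0782359
Marginal: 0.00999047 + 0.0522766 + 0.0782359 = 0.140503
So the posterior for Population II is 0.0522766 / 0.140503 ≈ 0.372.

0.372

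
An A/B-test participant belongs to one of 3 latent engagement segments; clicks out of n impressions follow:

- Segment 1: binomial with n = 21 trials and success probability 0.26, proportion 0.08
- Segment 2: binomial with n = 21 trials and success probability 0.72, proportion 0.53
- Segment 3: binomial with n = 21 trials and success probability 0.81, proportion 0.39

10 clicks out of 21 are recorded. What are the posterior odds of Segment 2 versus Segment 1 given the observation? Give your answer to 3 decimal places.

3.999

Only the two components matter; the odds are (π_i f_i(x)) / (π_j f_j(x)).
Binomial probabilities:
  L_1 = C(21,10)·0.26^10·0.74^11 = 352716·1.41167e-06·0.0364375 = 0.0181429
  L_2 = C(21,10)·0.72^10·0.28^11 = 352716·0.0374391·8.29351e-07 = 0.0109519
  L_3 = C(21,10)·0.81^10·0.19^11 = 352716·0.121577·1.1649e-08 = 0.000499534
0.00580449 / 0.00145143 ≈ 3.999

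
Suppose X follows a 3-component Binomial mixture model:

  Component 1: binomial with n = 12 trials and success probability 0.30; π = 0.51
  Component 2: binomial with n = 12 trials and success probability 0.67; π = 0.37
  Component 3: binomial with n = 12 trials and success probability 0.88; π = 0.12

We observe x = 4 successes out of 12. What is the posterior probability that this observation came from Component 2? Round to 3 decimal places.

Posterior ∝ prior × likelihood, so P(k | x) ∝ π_k f_k(x); normalise over all components.
Evaluate each component's likelihood at the observed value:
  p_1 = 0.23114
  p_2 = 0.0140287
  p_3 = 1.2764e-05
Unnormalised posteriors:
  π_1·p_1 = 0.51 × 0.23114 = 0.117881
  π_2·p_2 = 0.37 × 0.0140287 = 0.0051906
  π_3·p_3 = 0.12 × 1.2764e-05 = 1.53168e-06
Denominator: 0.117881 + 0.0051906 + 1.53168e-06 = 0.123073
P(Component 2 | the observation) = 0.0051906 / 0.123073 ≈ 0.042

0.042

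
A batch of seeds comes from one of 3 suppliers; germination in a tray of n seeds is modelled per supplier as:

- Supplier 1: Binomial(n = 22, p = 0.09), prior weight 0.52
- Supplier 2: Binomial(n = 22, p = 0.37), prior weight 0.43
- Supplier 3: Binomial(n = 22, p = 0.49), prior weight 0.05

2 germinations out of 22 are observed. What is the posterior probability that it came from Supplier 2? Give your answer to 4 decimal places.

Apply Bayes' rule: the posterior for each component is proportional to its prior times its likelihood at x.
Evaluate each component's likelihood at the observed value:
  p_1 = 0.283743
  p_2 = 0.0030678
  p_3 = 7.85973e-05
Weight by the priors:
  P(Z=1)·p_1 = 0.52 × 0.283743 = 0.147546
  P(Z=2)·p_2 = 0.43 × 0.0030678 = 0.00131915
  P(Z=3)·p_3 = 0.05 × 7.85973e-05 = 3.92987e-06
Denominator: 0.147546 + 0.00131915 + 3.92987e-06 = 0.148869
P(Supplier 2 | x) = 0.00131915 / 0.148869 ≈ 0.0089

0.0089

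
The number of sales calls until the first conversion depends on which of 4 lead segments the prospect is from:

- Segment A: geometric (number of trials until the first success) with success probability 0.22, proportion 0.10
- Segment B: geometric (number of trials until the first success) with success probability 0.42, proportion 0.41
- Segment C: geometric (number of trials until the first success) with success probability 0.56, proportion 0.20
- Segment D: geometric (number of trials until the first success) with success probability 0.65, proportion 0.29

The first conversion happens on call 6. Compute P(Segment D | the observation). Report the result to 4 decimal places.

Posterior ∝ prior × likelihood, so P(k | x) ∝ w_k f_k(x); normalise over all components.
Geometric probabilities:
  f_A = 0.0635178
  f_B = 0.027567
  f_C = 0.00923531
  f_D = 0.00341392
Prior × likelihood for each component:
  w_A·f_A = 0.10 × 0.0635178 = 0.00635178
  w_B·f_B = 0.41 × 0.027567 = 0.0113025
  w_C·f_C = 0.20 × 0.00923531 = 0.00184706
  w_D·f_D = 0.29 × 0.00341392 = 0.000990037
Marginal: 0.00635178 + 0.0113025 + 0.00184706 + 0.000990037 = 0.0204913
P(Segment D | x) ≈ 0.0483

0.0483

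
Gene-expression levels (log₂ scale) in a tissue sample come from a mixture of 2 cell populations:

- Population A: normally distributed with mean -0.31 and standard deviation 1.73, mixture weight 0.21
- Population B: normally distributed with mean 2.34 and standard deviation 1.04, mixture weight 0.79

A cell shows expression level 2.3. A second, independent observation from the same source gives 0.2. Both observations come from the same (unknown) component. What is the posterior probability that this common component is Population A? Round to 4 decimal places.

0.1968

Apply Bayes' rule: the posterior for each component is proportional to its prior times its likelihood at x.
Since both observations come from the same component, the likelihood for component k is f_k(x₁)·f_k(x₂).
  p_A = [(1/(1.73·√(2π)))·exp(−(2.3−-0.31)²/(2·1.73²)) = 0.230602·exp(-1.13804) = 0.0738955] × [0.220797] = 0.0163159
  p_B = [(1/(1.04·√(2π)))·exp(−(2.3−2.34)²/(2·1.04²)) = 0.383598·exp(-0.00074) = 0.383315] × [0.04618] = 0.0177015
Multiply by the mixture weights:
  π_A·p_A = 0.21 × 0.0163159 = 0.00342634
  π_B·p_B = 0.79 × 0.0177015 = 0.0139842
Normaliser: 0.00342634 + 0.0139842 = 0.0174105
So the posterior for Population A is 0.00342634 / 0.0174105 ≈ 0.1968.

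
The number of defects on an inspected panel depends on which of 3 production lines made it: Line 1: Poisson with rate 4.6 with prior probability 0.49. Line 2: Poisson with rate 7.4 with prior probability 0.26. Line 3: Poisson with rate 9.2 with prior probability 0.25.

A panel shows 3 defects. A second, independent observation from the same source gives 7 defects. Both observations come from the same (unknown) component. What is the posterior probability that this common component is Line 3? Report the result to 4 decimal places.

Apply Bayes' rule: the posterior for each component is proportional to its prior times its likelihood at x.
Since both observations come from the same component, the likelihood for component k is f_k(x₁)·f_k(x₂).
  f_1 = [e^(−4.6)·4.6^3/3! = 0.163068] × [0.08692] = 0.0141738
  f_2 = [e^(−7.4)·7.4^3/3! = 0.0412824] × [0.147371] = 0.00608383
  f_3 = [e^(−9.2)·9.2^3/3! = 0.013113] × [0.111834] = 0.00146649
Multiply by the mixture weights:
  P(Z=1)·f_1 = 0.49 × 0.0141738 = 0.00694518
  P(Z=2)·f_2 = 0.26 × 0.00608383 = 0.0015818
  P(Z=3)·f_3 = 0.25 × 0.00146649 = 0.000366622
Normaliser: 0.00694518 + 0.0015818 + 0.000366622 = 0.0088936
Responsibility of Line 3: 0.000366622 / 0.0088936 ≈ 0.0412

0.0412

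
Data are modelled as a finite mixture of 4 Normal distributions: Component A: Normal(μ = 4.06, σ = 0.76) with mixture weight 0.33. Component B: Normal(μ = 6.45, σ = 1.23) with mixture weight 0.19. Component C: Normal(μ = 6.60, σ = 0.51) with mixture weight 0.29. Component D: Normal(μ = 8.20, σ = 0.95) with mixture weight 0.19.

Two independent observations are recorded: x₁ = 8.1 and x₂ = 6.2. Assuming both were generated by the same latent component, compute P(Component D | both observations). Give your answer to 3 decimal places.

The responsibility of component k is π_k f_k(x) divided by Σ_j π_j f_j(x).
Since both observations come from the same component, the likelihood for component k is f_k(x₁)·f_k(x₂).
  p_A = [(1/(0.76·√(2π)))·exp(−(8.1−4.06)²/(2·0.76²)) = 0.524924·exp(-14.12881) = 3.83736e-07] × [0.0099634] = 3.82332e-09
  p_B = [(1/(1.23·√(2π)))·exp(−(8.1−6.45)²/(2·1.23²)) = 0.324343·exp(-0.89976) = 0.1319] × [0.317712] = 0.0419061
  p_C = [(1/(0.51·√(2π)))·exp(−(8.1−6.60)²/(2·0.51²)) = 0.782240·exp(-4.32526) = 0.0103491] × [0.575125] = 0.00595204
  p_D = [(1/(0.95·√(2π)))·exp(−(8.1−8.20)²/(2·0.95²)) = 0.419939·exp(-0.00554) = 0.417619] × [0.045789] = 0.0191224
Prior × likelihood for each component:
  π_A·p_A = 0.33 × 3.82332e-09 = 1.26169e-09
  π_B·p_B = 0.19 × 0.0419061 = 0.00796216
  π_C·p_C = 0.29 × 0.00595204 = 0.00172609
  π_D·p_D = 0.19 × 0.0191224 = 0.00363325
Marginal: 1.26169e-09 + 0.00796216 + 0.00172609 + 0.00363325 = 0.0133215
So the posterior for Component D is 0.00363325 / 0.0133215 ≈ 0.273.

0.273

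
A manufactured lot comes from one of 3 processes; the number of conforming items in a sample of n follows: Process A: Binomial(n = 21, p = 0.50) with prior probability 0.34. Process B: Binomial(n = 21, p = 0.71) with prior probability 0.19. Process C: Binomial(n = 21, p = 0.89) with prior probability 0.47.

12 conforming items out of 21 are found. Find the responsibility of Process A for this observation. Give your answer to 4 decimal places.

The responsibility of component k is w_k f_k(x) divided by Σ_j w_j f_j(x).
Binomial probabilities:
  f_A = 0.140157
  f_B = 0.0699723
  f_C = 0.000171182
Weight by the priors:
  w_A·f_A = 0.34 × 0.140157 = 0.0476533
  w_B·f_B = 0.19 × 0.0699723 = 0.0132947
  w_C·f_C = 0.47 × 0.000171182 = 8.04556e-05
Sum: 0.0476533 + 0.0132947 + 8.04556e-05 = 0.0610285
P(Process A | 12 conforming items out of 21) = 0.0476533 / 0.0610285 ≈ 0.7808

0.7808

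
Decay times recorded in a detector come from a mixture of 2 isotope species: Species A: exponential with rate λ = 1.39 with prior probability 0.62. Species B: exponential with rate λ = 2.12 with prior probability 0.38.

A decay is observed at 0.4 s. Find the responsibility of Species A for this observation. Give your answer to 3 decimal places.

Posterior ∝ prior × likelihood, so P(k | x) ∝ π_k f_k(x); normalise over all components.
Component likelihoods at x = 0.4 s:
  L_A = 1.39·e^(−1.39·0.4) = 1.39·e^(−0.5560) = 0.797163
  L_B = 2.12·e^(−2.12·0.4) = 2.12·e^(−0.8480) = 0.907934
Prior × likelihood for each component:
  π_A·L_A = 0.62 × 0.797163 = 0.494241
  π_B·L_B = 0.38 × 0.907934 = 0.345015
Sum: 0.494241 + 0.345015 = 0.839256
Responsibility of Species A: 0.494241 / 0.839256 ≈ 0.589

0.589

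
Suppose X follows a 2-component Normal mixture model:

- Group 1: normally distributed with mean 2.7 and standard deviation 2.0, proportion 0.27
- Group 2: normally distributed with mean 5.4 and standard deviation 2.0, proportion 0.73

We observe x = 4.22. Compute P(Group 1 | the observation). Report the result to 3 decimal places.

P(component k | x) = π_k·f_k(x) / marginal(x), where marginal(x) = Σ_j π_j·f_j(x).
Evaluate each component's likelihood at the observed value:
  L_1 = (1/(2.0·√(2π)))·exp(−(4.22−2.7)²/(2·2.0²)) = 0.199471·exp(-0.28880) = 0.149436
  L_2 = (1/(2.0·√(2π)))·exp(−(4.22−5.4)²/(2·2.0²)) = 0.199471·exp(-0.17405) = 0.167607
Prior × likelihood for each component:
  π_1·L_1 = 0.27 × 0.149436 = 0.0403478
  π_2·L_2 = 0.73 × 0.167607 = 0.122353
Denominator: 0.0403478 + 0.122353 = 0.162701
So the posterior for Group 1 is 0.0403478 / 0.162701 ≈ 0.248.

0.248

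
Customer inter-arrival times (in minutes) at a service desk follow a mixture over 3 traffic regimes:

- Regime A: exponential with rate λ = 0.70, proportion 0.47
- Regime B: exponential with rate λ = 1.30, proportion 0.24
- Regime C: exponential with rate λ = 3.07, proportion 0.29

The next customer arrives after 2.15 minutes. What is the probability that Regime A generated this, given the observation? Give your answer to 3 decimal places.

P(component k | x) = w_k·f_k(x) / marginal(x), where marginal(x) = Σ_j w_j·f_j(x).
Component likelihoods at x = 2.15 minutes:
  p_A = 0.155412
  p_B = 0.0794493
  p_C = 0.00417424
Multiply by the mixture weights:
  w_A·p_A = 0.47 × 0.155412 = 0.0730437
  w_B·p_B = 0.24 × 0.0794493 = 0.0190678
  w_C·p_C = 0.29 × 0.00417424 = 0.00121053
Evidence: 0.0730437 + 0.0190678 + 0.00121053 = 0.0933221
So the posterior for Regime A is 0.0730437 / 0.0933221 ≈ 0.783.

0.783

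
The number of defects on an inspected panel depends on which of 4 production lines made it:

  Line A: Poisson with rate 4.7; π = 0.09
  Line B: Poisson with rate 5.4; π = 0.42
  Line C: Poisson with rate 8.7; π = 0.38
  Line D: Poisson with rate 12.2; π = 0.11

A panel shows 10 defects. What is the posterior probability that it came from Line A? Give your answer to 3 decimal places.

Apply Bayes' rule: the posterior for each component is proportional to its prior times its likelihood at x.
Poisson probabilities:
  f_A = e^(−4.7)·4.7^10/10! = 0.0131835
  f_B = e^(−5.4)·5.4^10/10! = 0.0262412
  f_C = e^(−8.7)·8.7^10/10! = 0.114043
  f_D = e^(−12.2)·12.2^10/10! = 0.101261
Unnormalised posteriors:
  P(Z=A)·f_A = 0.09 × 0.0131835 = 0.00118652
  P(Z=B)·f_B = 0.42 × 0.0262412 = 0.0110213
  P(Z=C)·f_C = 0.38 × 0.114043 = 0.0433362
  P(Z=D)·f_D = 0.11 × 0.101261 = 0.0111387
Marginal: 0.00118652 + 0.0110213 + 0.0433362 + 0.0111387 = 0.0666828
So the posterior for Line A is 0.00118652 / 0.0666828 ≈ 0.018.

0.018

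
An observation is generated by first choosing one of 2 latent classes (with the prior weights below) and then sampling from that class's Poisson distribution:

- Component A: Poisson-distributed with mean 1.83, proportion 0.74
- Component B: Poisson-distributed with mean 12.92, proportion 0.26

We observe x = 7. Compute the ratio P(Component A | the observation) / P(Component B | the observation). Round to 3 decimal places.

Only the two components matter; the odds are (P(Z=i) f_i(x)) / (P(Z=j) f_j(x)).
Poisson probabilities:
  p_A = 0.0021876
  p_B = 0.0291959
Odds = (0.74/0.26) × (0.0021876/0.0291959) = 2.84615 × 0.0749283 ≈ 0.213

0.213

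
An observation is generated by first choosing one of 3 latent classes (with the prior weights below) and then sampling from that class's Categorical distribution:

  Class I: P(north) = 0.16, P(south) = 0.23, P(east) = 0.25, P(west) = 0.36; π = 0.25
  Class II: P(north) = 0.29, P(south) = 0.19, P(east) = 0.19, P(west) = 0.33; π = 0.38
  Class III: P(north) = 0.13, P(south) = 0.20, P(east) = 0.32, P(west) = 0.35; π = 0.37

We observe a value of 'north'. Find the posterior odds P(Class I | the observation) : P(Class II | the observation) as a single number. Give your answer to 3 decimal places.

The posterior odds equal the prior odds times the likelihood ratio: (π_i/π_j)·(f_i(x)/f_j(x)).
Categorical probabilities:
  f_I = 0.16
  f_II = 0.29
  f_III = 0.13
Odds = (0.25/0.38) × (0.16/0.29) = 0.657895 × 0.551724 ≈ 0.363

0.363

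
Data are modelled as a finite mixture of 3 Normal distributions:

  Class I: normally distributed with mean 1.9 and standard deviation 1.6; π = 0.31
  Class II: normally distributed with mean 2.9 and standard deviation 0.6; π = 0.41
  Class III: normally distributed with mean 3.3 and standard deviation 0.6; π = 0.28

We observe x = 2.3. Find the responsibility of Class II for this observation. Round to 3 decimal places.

0.577

Apply Bayes' rule: the posterior for each component is proportional to its prior times its likelihood at x.
Evaluate each component's likelihood at the observed value:
  f_I = 0.241668
  f_II = 0.403285
  f_III = 0.165795
Prior × likelihood for each component:
  w_I·f_I = 0.31 × 0.241668 = 0.0749169
  w_II·f_II = 0.41 × 0.403285 = 0.165347
  w_III·f_III = 0.28 × 0.165795 = 0.0464227
Normaliser: 0.0749169 + 0.165347 + 0.0464227 = 0.286686
Responsibility of Class II: 0.165347 / 0.286686 ≈ 0.577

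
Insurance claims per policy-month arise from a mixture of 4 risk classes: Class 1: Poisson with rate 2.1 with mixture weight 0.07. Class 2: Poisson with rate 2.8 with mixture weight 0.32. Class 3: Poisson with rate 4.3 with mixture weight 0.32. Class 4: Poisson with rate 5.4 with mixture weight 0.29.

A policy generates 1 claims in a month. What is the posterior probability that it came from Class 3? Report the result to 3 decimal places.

Posterior ∝ prior × likelihood, so P(k | x) ∝ π_k f_k(x); normalise over all components.
Component likelihoods at x = 1 claims:
  p_1 = e^(−2.1)·2.1^1/1! = 0.257158
  p_2 = e^(−2.8)·2.8^1/1! = 0.170268
  p_3 = e^(−4.3)·4.3^1/1! = 0.0583448
  p_4 = e^(−5.4)·5.4^1/1! = 0.0243895
Weight by the priors:
  π_1·p_1 = 0.07 × 0.257158 = 0.0180011
  π_2·p_2 = 0.32 × 0.170268 = 0.0544858
  π_3·p_3 = 0.32 × 0.0583448 = 0.0186703
  π_4·p_4 = 0.29 × 0.0243895 = 0.00707297
Denominator: 0.0180011 + 0.0544858 + 0.0186703 + 0.00707297 = 0.0982302
P(Class 3 | x) ≈ 0.190

0.190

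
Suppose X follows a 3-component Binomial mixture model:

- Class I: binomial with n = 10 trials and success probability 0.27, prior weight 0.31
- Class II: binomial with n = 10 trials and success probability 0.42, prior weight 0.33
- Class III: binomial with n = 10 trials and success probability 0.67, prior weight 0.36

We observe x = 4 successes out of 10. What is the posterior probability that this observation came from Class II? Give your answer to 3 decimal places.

Posterior ∝ prior × likelihood, so P(k | x) ∝ π_k f_k(x); normalise over all components.
Binomial probabilities:
  L_I = C(10,4)·0.27^4·0.73^6 = 210·0.00531441·0.151334 = 0.168893
  L_II = C(10,4)·0.42^4·0.58^6 = 210·0.031117·0.0380687 = 0.248762
  L_III = C(10,4)·0.67^4·0.33^6 = 210·0.201511·0.00129147 = 0.0546515
Multiply by the mixture weights:
  π_I·L_I = 0.31 × 0.168893 = 0.0523568
  π_II·L_II = 0.33 × 0.248762 = 0.0820915
  π_III·L_III = 0.36 × 0.0546515 = 0.0196745
Denominator: 0.0523568 + 0.0820915 + 0.0196745 = 0.154123
Responsibility of Class II: 0.0820915 / 0.154123 ≈ 0.533

0.533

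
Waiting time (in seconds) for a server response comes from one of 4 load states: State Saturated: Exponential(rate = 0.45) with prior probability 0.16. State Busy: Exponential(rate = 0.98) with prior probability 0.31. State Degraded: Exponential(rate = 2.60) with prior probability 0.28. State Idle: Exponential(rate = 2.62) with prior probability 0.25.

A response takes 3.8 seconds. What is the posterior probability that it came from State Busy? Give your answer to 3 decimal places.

By Bayes' theorem, P(k | x) = π_k f_k(x) / Σ_j π_j f_j(x).
Exponential densities:
  f_Saturated = 0.0813896
  f_Busy = 0.0236545
  f_Degraded = 0.00013309
  f_Idle = 0.000124298
Prior × likelihood for each component:
  π_Saturated·f_Saturated = 0.16 × 0.0813896 = 0.0130223
  π_Busy·f_Busy = 0.31 × 0.0236545 = 0.00733289
  π_Degraded·f_Degraded = 0.28 × 0.00013309 = 3.72651e-05
  π_Idle·f_Idle = 0.25 × 0.000124298 = 3.10746e-05
Normaliser: 0.0130223 + 0.00733289 + 3.72651e-05 + 3.10746e-05 = 0.0204236
P(State Busy | x) ≈ 0.359

0.359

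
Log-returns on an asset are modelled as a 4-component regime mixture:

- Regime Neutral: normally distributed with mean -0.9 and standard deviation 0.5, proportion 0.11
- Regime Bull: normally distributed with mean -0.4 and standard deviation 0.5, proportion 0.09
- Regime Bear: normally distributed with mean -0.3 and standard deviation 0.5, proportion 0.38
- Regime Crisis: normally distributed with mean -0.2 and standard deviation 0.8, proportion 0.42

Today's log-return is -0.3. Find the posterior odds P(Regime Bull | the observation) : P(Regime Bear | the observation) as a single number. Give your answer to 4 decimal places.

0.2322

The posterior odds equal the prior odds times the likelihood ratio: (P(Z=i)/P(Z=j))·(f_i(x)/f_j(x)).
Component likelihoods at x = -0.3:
  L_Neutral = 0.388372
  L_Bull = 0.782085
  L_Bear = 0.797885
  L_Crisis = 0.494797
0.0703877 / 0.303196 ≈ 0.2322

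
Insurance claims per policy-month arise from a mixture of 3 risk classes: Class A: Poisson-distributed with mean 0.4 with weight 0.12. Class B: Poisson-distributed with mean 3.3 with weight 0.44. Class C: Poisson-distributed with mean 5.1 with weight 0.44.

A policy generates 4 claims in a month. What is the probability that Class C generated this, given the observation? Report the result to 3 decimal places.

P(component k | x) = P(Z=k)·f_k(x) / marginal(x), where marginal(x) = Σ_j P(Z=j)·f_j(x).
Poisson probabilities:
  f_A = e^(−0.4)·0.4^4/4! = 0.000715008
  f_B = e^(−3.3)·3.3^4/4! = 0.182252
  f_C = e^(−5.1)·5.1^4/4! = 0.171857
Weight by the priors:
  P(Z=A)·f_A = 0.12 × 0.000715008 = 8.5801e-05
  P(Z=B)·f_B = 0.44 × 0.182252 = 0.080191
  P(Z=C)·f_C = 0.44 × 0.171857 = 0.0756171
Normaliser: 8.5801e-05 + 0.080191 + 0.0756171 = 0.155894
Responsibility of Class C: 0.0756171 / 0.155894 ≈ 0.485

0.485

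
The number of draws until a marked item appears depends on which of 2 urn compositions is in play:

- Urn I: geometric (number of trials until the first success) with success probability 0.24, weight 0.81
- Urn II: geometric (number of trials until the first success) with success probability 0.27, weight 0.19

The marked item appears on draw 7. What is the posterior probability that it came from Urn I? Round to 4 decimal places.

Apply Bayes' rule: the posterior for each component is proportional to its prior times its likelihood at x.
Geometric probabilities:
  p_I = 0.24·(1−0.24)^6 = 0.24·0.1927 = 0.046248
  p_II = 0.27·(1−0.27)^6 = 0.27·0.151334 = 0.0408602
Prior × likelihood for each component:
  P(Z=I)·p_I = 0.81 × 0.046248 = 0.0374609
  P(Z=II)·p_II = 0.19 × 0.0408602 = 0.00776345
Evidence: 0.0374609 + 0.00776345 = 0.0452243
So the posterior for Urn I is 0.0374609 / 0.0452243 ≈ 0.8283.

0.8283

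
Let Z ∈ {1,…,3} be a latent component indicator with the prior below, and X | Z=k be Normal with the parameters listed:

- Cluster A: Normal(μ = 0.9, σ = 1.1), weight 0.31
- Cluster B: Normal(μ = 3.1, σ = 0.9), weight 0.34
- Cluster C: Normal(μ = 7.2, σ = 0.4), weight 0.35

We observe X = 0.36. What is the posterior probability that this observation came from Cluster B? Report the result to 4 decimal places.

0.0145

By Bayes' theorem, P(k | x) = P(Z=k) f_k(x) / Σ_j P(Z=j) f_j(x).
Component likelihoods at x = 0.36:
  p_A = (1/(1.1·√(2π)))·exp(−(0.36−0.9)²/(2·1.1²)) = 0.362675·exp(-0.12050) = 0.321504
  p_B = (1/(0.9·√(2π)))·exp(−(0.36−3.1)²/(2·0.9²)) = 0.443269·exp(-4.63432) = 0.00430534
  p_C = (1/(0.4·√(2π)))·exp(−(0.36−7.2)²/(2·0.4²)) = 0.997356·exp(-146.20500) = 3.18292e-64
Weight by the priors:
  P(Z=A)·p_A = 0.31 × 0.321504 = 0.0996663
  P(Z=B)·p_B = 0.34 × 0.00430534 = 0.00146382
  P(Z=C)·p_C = 0.35 × 3.18292e-64 = 1.11402e-64
Normaliser: 0.0996663 + 0.00146382 + 1.11402e-64 = 0.10113
P(Cluster B | x) = 0.00146382 / 0.10113 ≈ 0.0145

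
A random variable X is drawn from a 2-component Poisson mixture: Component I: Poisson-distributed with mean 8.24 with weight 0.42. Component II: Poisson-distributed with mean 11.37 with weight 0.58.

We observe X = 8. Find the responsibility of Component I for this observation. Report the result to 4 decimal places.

0.5576

By Bayes' theorem, P(k | x) = π_k f_k(x) / Σ_j π_j f_j(x).
Evaluate each component's likelihood at the observed value:
  p_I = 0.139095
  p_II = 0.0799162
Unnormalised posteriors:
  π_I·p_I = 0.42 × 0.139095 = 0.0584198
  π_II·p_II = 0.58 × 0.0799162 = 0.0463514
Marginal: 0.0584198 + 0.0463514 = 0.104771
So the posterior for Component I is 0.0584198 / 0.104771 ≈ 0.5576.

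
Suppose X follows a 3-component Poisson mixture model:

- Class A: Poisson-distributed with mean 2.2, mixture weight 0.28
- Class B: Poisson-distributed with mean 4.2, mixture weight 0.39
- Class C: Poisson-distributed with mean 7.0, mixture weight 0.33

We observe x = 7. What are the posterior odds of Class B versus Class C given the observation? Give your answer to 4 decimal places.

Posterior odds = (π_i f_i(x)) / (π_j f_j(x)); the normalising sum cancels.
Component likelihoods at x = 7:
  f_A = e^(−2.2)·2.2^7/7! = 0.00548378
  f_B = e^(−4.2)·4.2^7/7! = 0.0685927
  f_C = e^(−7.0)·7.0^7/7! = 0.149003
Odds = (0.39/0.33) × (0.0685927/0.149003) = 1.18182 × 0.460345 ≈ 0.5440

0.5440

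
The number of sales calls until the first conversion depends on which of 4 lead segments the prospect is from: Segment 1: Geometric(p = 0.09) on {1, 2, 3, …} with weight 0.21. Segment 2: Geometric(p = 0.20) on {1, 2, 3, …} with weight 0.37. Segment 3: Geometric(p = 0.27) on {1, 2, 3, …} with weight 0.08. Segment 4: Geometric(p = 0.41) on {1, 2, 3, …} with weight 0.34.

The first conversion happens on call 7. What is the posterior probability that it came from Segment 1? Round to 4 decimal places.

P(component k | x) = π_k·f_k(x) / marginal(x), where marginal(x) = Σ_j π_j·f_j(x).
Evaluate each component's likelihood at the observed value:
  p_1 = 0.0511082
  p_2 = 0.0524288
  p_3 = 0.0408602
  p_4 = 0.017294
Multiply by the mixture weights:
  π_1·p_1 = 0.21 × 0.0511082 = 0.0107327
  π_2·p_2 = 0.37 × 0.0524288 = 0.0193987
  π_3·p_3 = 0.08 × 0.0408602 = 0.00326882
  π_4·p_4 = 0.34 × 0.017294 = 0.00587997
Normaliser: 0.0107327 + 0.0193987 + 0.00326882 + 0.00587997 = 0.0392802
Responsibility of Segment 1: 0.0107327 / 0.0392802 ≈ 0.2732

0.2732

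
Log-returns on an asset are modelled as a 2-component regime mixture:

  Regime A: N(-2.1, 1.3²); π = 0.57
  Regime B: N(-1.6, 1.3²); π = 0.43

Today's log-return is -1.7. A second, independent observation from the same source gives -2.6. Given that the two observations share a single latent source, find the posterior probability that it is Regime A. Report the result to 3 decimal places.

By Bayes' theorem, P(k | x) = w_k f_k(x) / Σ_j w_j f_j(x).
Since both observations come from the same component, the likelihood for component k is f_k(x₁)·f_k(x₂).
  f_A = [(1/(1.3·√(2π)))·exp(−(-1.7−-2.1)²/(2·1.3²)) = 0.306879·exp(-0.04734) = 0.29269] × [0.285] = 0.0834166
  f_B = [(1/(1.3·√(2π)))·exp(−(-1.7−-1.6)²/(2·1.3²)) = 0.306879·exp(-0.00296) = 0.305972] × [0.228285] = 0.0698488
Unnormalised posteriors:
  w_A·f_A = 0.57 × 0.0834166 = 0.0475475
  w_B·f_B = 0.43 × 0.0698488 = 0.030035
Marginal: 0.0475475 + 0.030035 = 0.0775825
P(Regime A | data) = 0.0475475 / 0.0775825 ≈ 0.613

0.613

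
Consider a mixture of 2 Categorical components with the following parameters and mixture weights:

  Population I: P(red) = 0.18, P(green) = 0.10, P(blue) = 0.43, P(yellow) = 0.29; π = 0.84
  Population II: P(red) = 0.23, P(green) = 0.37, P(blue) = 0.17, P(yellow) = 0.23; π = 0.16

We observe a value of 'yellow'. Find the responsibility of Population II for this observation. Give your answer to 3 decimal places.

0.131

P(component k | x) = w_k·f_k(x) / marginal(x), where marginal(x) = Σ_j w_j·f_j(x).
Categorical probabilities:
  p_I = 0.29
  p_II = 0.23
Weight by the priors:
  w_I·p_I = 0.84 × 0.29 = 0.2436
  w_II·p_II = 0.16 × 0.23 = 0.0368
Denominator: 0.2436 + 0.0368 = 0.2804
P(Population II | the observation) = 0.0368 / 0.2804 ≈ 0.131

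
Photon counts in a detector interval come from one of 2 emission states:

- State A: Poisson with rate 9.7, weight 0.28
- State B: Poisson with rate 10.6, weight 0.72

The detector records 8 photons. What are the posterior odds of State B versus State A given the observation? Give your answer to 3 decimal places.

2.126

The posterior odds equal the prior odds times the likelihood ratio: (P(Z=i)/P(Z=j))·(f_i(x)/f_j(x)).
Poisson probabilities:
  L_A = 0.119123
  L_B = 0.0984929
0.0709149 / 0.0333545 ≈ 2.126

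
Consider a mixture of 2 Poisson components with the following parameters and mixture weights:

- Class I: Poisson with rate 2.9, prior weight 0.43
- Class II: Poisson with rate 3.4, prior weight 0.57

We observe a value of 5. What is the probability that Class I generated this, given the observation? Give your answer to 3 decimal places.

0.360

Posterior ∝ prior × likelihood, so P(k | x) ∝ π_k f_k(x); normalise over all components.
Evaluate each component's likelihood at the observed value:
  f_I = 0.0940491
  f_II = 0.126361
Multiply by the mixture weights:
  π_I·f_I = 0.43 × 0.0940491 = 0.0404411
  π_II·f_II = 0.57 × 0.126361 = 0.0720256
Sum: 0.0404411 + 0.0720256 = 0.112467
P(Class I | data) = 0.0404411 / 0.112467 ≈ 0.360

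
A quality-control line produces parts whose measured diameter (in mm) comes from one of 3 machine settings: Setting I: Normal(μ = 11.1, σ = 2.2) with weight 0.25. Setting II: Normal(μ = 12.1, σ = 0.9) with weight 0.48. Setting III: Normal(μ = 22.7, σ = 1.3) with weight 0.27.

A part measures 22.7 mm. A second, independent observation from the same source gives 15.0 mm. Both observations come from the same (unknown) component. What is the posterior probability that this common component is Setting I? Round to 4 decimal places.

Apply Bayes' rule: the posterior for each component is proportional to its prior times its likelihood at x.
Since both observations come from the same component, the likelihood for component k is f_k(x₁)·f_k(x₂).
  L_I = [(1/(2.2·√(2π)))·exp(−(22.7−11.1)²/(2·2.2²)) = 0.181337·exp(-13.90083) = 1.66508e-07] × [0.0376781] = 6.2737e-09
  L_II = [(1/(0.9·√(2π)))·exp(−(22.7−12.1)²/(2·0.9²)) = 0.443269·exp(-69.35802) = 3.34858e-31] × [0.00246655] = 8.25942e-34
  L_III = [(1/(1.3·√(2π)))·exp(−(22.7−22.7)²/(2·1.3²)) = 0.306879·exp(-0.00000) = 0.306879] × [7.39307e-09] = 2.26878e-09
Weight by the priors:
  P(Z=I)·L_I = 0.25 × 6.2737e-09 = 1.56843e-09
  P(Z=II)·L_II = 0.48 × 8.25942e-34 = 3.96452e-34
  P(Z=III)·L_III = 0.27 × 2.26878e-09 = 6.12569e-10
Sum: 1.56843e-09 + 3.96452e-34 + 6.12569e-10 = 2.18099e-09
So the posterior for Setting I is 1.56843e-09 / 2.18099e-09 ≈ 0.7191.

0.7191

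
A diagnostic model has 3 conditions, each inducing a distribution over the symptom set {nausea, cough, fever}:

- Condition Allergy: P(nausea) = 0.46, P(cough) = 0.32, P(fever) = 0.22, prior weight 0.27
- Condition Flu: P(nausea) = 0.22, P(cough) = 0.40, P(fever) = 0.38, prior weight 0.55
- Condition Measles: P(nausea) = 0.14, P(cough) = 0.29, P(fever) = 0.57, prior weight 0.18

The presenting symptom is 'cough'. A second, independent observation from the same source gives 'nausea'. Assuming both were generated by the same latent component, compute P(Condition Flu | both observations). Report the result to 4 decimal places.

Apply Bayes' rule: the posterior for each component is proportional to its prior times its likelihood at x.
Since both observations come from the same component, the likelihood for component k is f_k(x₁)·f_k(x₂).
  L_Allergy = [P(cough | comp) = 0.32] × [0.46] = 0.1472
  L_Flu = [P(cough | comp) = 0.40] × [0.22] = 0.088
  L_Measles = [P(cough | comp) = 0.29] × [0.14] = 0.0406
Weight by the priors:
  P(Z=Allergy)·L_Allergy = 0.27 × 0.1472 = 0.039744
  P(Z=Flu)·L_Flu = 0.55 × 0.088 = 0.0484
  P(Z=Measles)·L_Measles = 0.18 × 0.0406 = 0.007308
Marginal: 0.039744 + 0.0484 + 0.007308 = 0.095452
Responsibility of Condition Flu: 0.0484 / 0.095452 ≈ 0.5071

0.5071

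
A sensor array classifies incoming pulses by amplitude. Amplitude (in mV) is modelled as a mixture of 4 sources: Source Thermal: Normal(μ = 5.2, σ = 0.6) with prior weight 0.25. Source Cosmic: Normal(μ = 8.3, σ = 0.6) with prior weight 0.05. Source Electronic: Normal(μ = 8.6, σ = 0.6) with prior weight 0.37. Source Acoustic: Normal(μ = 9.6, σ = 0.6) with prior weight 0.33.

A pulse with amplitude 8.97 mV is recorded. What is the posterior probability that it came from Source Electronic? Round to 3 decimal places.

Posterior ∝ prior × likelihood, so P(k | x) ∝ π_k f_k(x); normalise over all components.
Component likelihoods at x = 8.97 mV:
  L_Thermal = (1/(0.6·√(2π)))·exp(−(8.97−5.2)²/(2·0.6²)) = 0.664904·exp(-19.74014) = 1.77716e-09
  L_Cosmic = (1/(0.6·√(2π)))·exp(−(8.97−8.3)²/(2·0.6²)) = 0.664904·exp(-0.62347) = 0.356442
  L_Electronic = (1/(0.6·√(2π)))·exp(−(8.97−8.6)²/(2·0.6²)) = 0.664904·exp(-0.19014) = 0.549772
  L_Acoustic = (1/(0.6·√(2π)))·exp(−(8.97−9.6)²/(2·0.6²)) = 0.664904·exp(-0.55125) = 0.383137
Multiply by the mixture weights:
  π_Thermal·L_Thermal = 0.25 × 1.77716e-09 = 4.44289e-10
  π_Cosmic·L_Cosmic = 0.05 × 0.356442 = 0.0178221
  π_Electronic·L_Electronic = 0.37 × 0.549772 = 0.203416
  π_Acoustic·L_Acoustic = 0.33 × 0.383137 = 0.126435
Sum: 4.44289e-10 + 0.0178221 + 0.203416 + 0.126435 = 0.347673
P(Source Electronic | 8.97 mV) = 0.203416 / 0.347673 ≈ 0.585

0.585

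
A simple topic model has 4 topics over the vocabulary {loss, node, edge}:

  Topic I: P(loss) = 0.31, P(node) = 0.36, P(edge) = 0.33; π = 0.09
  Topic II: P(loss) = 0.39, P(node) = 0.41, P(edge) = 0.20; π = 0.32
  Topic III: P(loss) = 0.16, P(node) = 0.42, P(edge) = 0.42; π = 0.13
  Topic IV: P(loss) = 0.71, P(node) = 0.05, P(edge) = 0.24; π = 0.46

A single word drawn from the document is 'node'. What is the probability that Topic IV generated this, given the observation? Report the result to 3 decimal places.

0.095

The responsibility of component k is P(Z=k) f_k(x) divided by Σ_j P(Z=j) f_j(x).
Evaluate each component's likelihood at the observed value:
  L_I = P(node | comp) = 0.36
  L_II = P(node | comp) = 0.41
  L_III = P(node | comp) = 0.42
  L_IV = P(node | comp) = 0.05
Unnormalised posteriors:
  P(Z=I)·L_I = 0.09 × 0.36 = 0.0324
  P(Z=II)·L_II = 0.32 × 0.41 = 0.1312
  P(Z=III)·L_III = 0.13 × 0.42 = 0.0546
  P(Z=IV)·L_IV = 0.46 × 0.05 = 0.023
Normaliser: 0.0324 + 0.1312 + 0.0546 + 0.023 = 0.2412
So the posterior for Topic IV is 0.023 / 0.2412 ≈ 0.095.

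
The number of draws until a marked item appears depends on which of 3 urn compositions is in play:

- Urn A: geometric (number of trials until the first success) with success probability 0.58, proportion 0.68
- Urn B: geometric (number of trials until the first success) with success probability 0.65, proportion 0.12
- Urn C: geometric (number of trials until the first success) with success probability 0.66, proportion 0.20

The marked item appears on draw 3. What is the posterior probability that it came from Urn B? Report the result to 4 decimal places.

Apply Bayes' rule: the posterior for each component is proportional to its prior times its likelihood at x.
Component likelihoods at x = 3:
  L_A = 0.58·(1−0.58)^2 = 0.58·0.1764 = 0.102312
  L_B = 0.65·(1−0.65)^2 = 0.65·0.1225 = 0.079625
  L_C = 0.66·(1−0.66)^2 = 0.66·0.1156 = 0.076296
Prior × likelihood for each component:
  P(Z=A)·L_A = 0.68 × 0.102312 = 0.0695722
  P(Z=B)·L_B = 0.12 × 0.079625 = 0.009555
  P(Z=C)·L_C = 0.20 × 0.076296 = 0.0152592
Marginal: 0.0695722 + 0.009555 + 0.0152592 = 0.0943864
P(Urn B | data) = 0.009555 / 0.0943864 ≈ 0.1012

0.1012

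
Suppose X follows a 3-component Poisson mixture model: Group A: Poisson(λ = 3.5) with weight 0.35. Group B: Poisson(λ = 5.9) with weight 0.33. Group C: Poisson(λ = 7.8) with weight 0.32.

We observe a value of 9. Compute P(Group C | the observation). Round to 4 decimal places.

0.6179

The responsibility of component k is w_k f_k(x) divided by Σ_j w_j f_j(x).
Evaluate each component's likelihood at the observed value:
  L_A = 0.00655871
  L_B = 0.0653985
  L_C = 0.120668
Weight by the priors:
  w_A·L_A = 0.35 × 0.00655871 = 0.00229555
  w_B·L_B = 0.33 × 0.0653985 = 0.0215815
  w_C·L_C = 0.32 × 0.120668 = 0.0386137
Normaliser: 0.00229555 + 0.0215815 + 0.0386137 = 0.0624907
Responsibility of Group C: 0.0386137 / 0.0624907 ≈ 0.6179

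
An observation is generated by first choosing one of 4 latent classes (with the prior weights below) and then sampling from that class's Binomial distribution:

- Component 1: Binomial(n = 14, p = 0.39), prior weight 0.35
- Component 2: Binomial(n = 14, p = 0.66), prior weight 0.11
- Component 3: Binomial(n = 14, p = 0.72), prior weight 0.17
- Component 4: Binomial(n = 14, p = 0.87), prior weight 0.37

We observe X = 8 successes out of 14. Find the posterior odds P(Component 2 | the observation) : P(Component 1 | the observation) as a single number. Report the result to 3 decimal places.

The posterior odds equal the prior odds times the likelihood ratio: (w_i/w_j)·(f_i(x)/f_j(x)).
Binomial probabilities:
  f_1 = C(14,8)·0.39^8·0.61^6 = 3003·0.000535201·0.0515204 = 0.082804
  f_2 = C(14,8)·0.66^8·0.34^6 = 3003·0.0360041·0.0015448 = 0.167025
  f_3 = C(14,8)·0.72^8·0.28^6 = 3003·0.0722204·0.00048189 = 0.104511
  f_4 = C(14,8)·0.87^8·0.13^6 = 3003·0.328212·4.82681e-06 = 0.0047574
0.0183727 / 0.0289814 ≈ 0.634

0.634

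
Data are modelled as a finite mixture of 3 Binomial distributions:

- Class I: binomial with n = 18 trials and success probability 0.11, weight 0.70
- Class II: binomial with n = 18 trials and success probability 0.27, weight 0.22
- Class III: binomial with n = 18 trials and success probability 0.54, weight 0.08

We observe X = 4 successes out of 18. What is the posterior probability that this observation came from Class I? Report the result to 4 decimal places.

Apply Bayes' rule: the posterior for each component is proportional to its prior times its likelihood at x.
Evaluate each component's likelihood at the observed value:
  f_I = C(18,4)·0.11^4·0.89^14 = 3060·0.00014641·0.195641 = 0.0876501
  f_II = C(18,4)·0.27^4·0.73^14 = 3060·0.00531441·0.0122045 = 0.198471
  f_III = C(18,4)·0.54^4·0.46^14 = 3060·0.0850306·1.89937e-05 = 0.00494204
Multiply by the mixture weights:
  P(Z=I)·f_I = 0.70 × 0.0876501 = 0.061355
  P(Z=II)·f_II = 0.22 × 0.198471 = 0.0436636
  P(Z=III)·f_III = 0.08 × 0.00494204 = 0.000395363
Marginal: 0.061355 + 0.0436636 + 0.000395363 = 0.105414
Responsibility of Class I: 0.061355 / 0.105414 ≈ 0.5820

0.5820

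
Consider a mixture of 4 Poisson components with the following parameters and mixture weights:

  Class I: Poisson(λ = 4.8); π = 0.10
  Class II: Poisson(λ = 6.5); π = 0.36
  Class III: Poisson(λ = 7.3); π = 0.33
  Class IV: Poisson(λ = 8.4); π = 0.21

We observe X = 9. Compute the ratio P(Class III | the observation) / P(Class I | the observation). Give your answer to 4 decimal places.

11.7900

Only the two components matter; the odds are (w_i f_i(x)) / (w_j f_j(x)).
Component likelihoods at x = 9:
  p_I = e^(−4.8)·4.8^9/9! = 0.0306757
  p_II = e^(−6.5)·6.5^9/9! = 0.085811
  p_III = e^(−7.3)·7.3^9/9! = 0.109596
  p_IV = e^(−8.4)·8.4^9/9! = 0.129026
0.0361665 / 0.00306757 ≈ 11.7900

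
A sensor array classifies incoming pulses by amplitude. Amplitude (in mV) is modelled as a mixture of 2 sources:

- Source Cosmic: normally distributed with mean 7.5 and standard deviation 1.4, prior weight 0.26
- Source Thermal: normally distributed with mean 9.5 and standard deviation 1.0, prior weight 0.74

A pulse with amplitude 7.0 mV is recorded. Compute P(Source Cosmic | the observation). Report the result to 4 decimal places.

0.8427

The responsibility of component k is w_k f_k(x) divided by Σ_j w_j f_j(x).
Evaluate each component's likelihood at the observed value:
  f_Cosmic = (1/(1.4·√(2π)))·exp(−(7.0−7.5)²/(2·1.4²)) = 0.284959·exp(-0.06378) = 0.267353
  f_Thermal = (1/(1.0·√(2π)))·exp(−(7.0−9.5)²/(2·1.0²)) = 0.398942·exp(-3.12500) = 0.0175283
Prior × likelihood for each component:
  w_Cosmic·f_Cosmic = 0.26 × 0.267353 = 0.0695117
  w_Thermal·f_Thermal = 0.74 × 0.0175283 = 0.0129709
Normaliser: 0.0695117 + 0.0129709 = 0.0824827
So the posterior for Source Cosmic is 0.0695117 / 0.0824827 ≈ 0.8427.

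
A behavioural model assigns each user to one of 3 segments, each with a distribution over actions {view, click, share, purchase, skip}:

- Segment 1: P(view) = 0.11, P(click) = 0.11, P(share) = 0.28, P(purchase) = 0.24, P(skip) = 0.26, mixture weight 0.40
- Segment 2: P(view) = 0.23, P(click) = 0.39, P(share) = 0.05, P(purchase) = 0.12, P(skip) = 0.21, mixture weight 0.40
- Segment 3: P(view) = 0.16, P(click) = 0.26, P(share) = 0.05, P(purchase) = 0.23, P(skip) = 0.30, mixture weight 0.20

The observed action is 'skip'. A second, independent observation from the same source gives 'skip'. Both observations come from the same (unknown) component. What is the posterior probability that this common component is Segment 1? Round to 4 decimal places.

0.4314

The responsibility of component k is P(Z=k) f_k(x) divided by Σ_j P(Z=j) f_j(x).
Since both observations come from the same component, the likelihood for component k is f_k(x₁)·f_k(x₂).
  p_1 = [P(skip | comp) = 0.26] × [0.26] = 0.0676
  p_2 = [P(skip | comp) = 0.21] × [0.21] = 0.0441
  p_3 = [P(skip | comp) = 0.30] × [0.3] = 0.09
Weight by the priors:
  P(Z=1)·p_1 = 0.40 × 0.0676 = 0.02704
  P(Z=2)·p_2 = 0.40 × 0.0441 = 0.01764
  P(Z=3)·p_3 = 0.20 × 0.09 = 0.018
Marginal: 0.02704 + 0.01764 + 0.018 = 0.06268
So the posterior for Segment 1 is 0.02704 / 0.06268 ≈ 0.4314.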